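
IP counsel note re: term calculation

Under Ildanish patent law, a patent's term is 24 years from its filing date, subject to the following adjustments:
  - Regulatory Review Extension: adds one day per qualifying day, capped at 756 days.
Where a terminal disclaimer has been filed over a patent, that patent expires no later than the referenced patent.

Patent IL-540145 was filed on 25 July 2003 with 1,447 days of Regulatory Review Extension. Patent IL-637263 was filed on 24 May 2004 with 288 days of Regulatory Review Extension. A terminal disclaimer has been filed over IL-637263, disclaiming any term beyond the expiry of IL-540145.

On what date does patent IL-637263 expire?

2029-03-08

Natural term of IL-637263:
  Base: filing + 24 years → 24 May 2028.
  Regulatory Review Extension: 288 days (within the 756-day cap) → +288 days → 8 March 2029.
Expiry of referenced patent IL-540145:
  Base: filing + 24 years → 25 July 2027.
  Regulatory Review Extension: 1447 days claimed exceeds the 756-day cap, so +756 days → 19 August 2029.
Terminal disclaimer: IL-637263 expires on the earlier of 8 March 2029 and 19 August 2029.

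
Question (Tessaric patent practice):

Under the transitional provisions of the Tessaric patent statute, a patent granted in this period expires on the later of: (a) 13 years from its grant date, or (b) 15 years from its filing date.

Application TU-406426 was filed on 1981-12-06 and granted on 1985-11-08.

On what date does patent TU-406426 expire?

(a) grant + 13 years → 8 November 1998.
(b) filing + 15 years → 6 December 1996.
Later of the two: 8 November 1998.

1998-11-08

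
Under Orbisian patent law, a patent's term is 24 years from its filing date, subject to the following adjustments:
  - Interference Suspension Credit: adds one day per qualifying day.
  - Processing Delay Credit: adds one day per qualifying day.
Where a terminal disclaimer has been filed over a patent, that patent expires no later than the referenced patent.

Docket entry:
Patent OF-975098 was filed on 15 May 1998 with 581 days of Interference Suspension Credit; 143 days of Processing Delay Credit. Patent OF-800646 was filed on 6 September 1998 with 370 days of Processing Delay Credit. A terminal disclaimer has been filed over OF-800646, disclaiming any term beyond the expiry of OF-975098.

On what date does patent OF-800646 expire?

September 11, 2023

Natural term of OF-800646:
  Base: filing + 24 years → 6 September 2022.
  Processing Delay Credit: +370 days → 11 September 2023.
Expiry of referenced patent OF-975098:
  Base: filing + 24 years → 15 May 2022.
  Interference Suspension Credit: +581 days → 17 December 2023.
  Processing Delay Credit: +143 days → 8 May 2024.
Terminal disclaimer: OF-800646 expires on the earlier of 11 September 2023 and 8 May 2024.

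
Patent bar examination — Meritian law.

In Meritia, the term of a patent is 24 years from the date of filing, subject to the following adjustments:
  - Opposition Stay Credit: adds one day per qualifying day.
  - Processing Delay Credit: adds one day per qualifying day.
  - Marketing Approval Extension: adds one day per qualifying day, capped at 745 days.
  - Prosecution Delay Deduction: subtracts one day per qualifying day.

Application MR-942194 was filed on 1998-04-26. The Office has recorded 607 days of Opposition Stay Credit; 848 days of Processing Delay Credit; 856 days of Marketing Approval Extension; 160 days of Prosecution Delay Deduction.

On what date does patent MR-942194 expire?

Base term: filing date + 24 years → 26 April 2022.
Opposition Stay Credit: +607 days → 24 December 2023.
Processing Delay Credit: +848 days → 20 April 2026.
Marketing Approval Extension: 856 days claimed exceeds the 745-day cap, so +745 days → 4 May 2028.
Prosecution Delay Deduction: −160 days → 26 November 2027.

2027-11-26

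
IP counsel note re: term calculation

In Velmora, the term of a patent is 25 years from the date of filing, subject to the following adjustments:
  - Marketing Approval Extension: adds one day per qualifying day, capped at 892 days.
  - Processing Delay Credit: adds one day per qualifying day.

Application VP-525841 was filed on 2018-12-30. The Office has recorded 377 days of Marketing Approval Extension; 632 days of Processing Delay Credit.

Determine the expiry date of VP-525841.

2046-10-04

Base term: filing date + 25 years → 30 December 2043.
Marketing Approval Extension: 377 days (within the 892-day cap) → +377 days → 10 January 2045.
Processing Delay Credit: +632 days → 4 October 2046.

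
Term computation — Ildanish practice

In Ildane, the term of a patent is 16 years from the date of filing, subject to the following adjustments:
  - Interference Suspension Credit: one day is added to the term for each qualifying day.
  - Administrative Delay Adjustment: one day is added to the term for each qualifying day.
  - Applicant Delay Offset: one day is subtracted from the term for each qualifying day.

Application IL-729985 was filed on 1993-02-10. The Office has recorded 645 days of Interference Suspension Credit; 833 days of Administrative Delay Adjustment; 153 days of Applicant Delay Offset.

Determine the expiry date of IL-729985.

Base term: filing date + 16 years → 10 February 2009.
Interference Suspension Credit: +645 days → 17 November 2010.
Administrative Delay Adjustment: +833 days → 27 February 2013.
Applicant Delay Offset: −153 days → 27 September 2012.

2012-09-27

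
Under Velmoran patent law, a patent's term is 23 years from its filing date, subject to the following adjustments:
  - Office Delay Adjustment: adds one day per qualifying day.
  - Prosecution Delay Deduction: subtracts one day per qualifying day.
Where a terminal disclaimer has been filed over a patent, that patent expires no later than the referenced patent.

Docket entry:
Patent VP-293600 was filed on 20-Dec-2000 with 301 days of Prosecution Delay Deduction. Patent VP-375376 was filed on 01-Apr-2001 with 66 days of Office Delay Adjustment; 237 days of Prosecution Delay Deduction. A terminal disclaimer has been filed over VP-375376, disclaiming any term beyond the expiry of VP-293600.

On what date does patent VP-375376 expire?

February 22, 2023

Natural term of VP-375376:
  Base: filing + 23 years → 1 April 2024.
  Office Delay Adjustment: +66 days → 6 June 2024.
  Prosecution Delay Deduction: −237 days → 13 October 2023.
Expiry of referenced patent VP-293600:
  Base: filing + 23 years → 20 December 2023.
  Prosecution Delay Deduction: −301 days → 22 February 2023.
Terminal disclaimer: VP-375376 expires on the earlier of 13 October 2023 and 22 February 2023.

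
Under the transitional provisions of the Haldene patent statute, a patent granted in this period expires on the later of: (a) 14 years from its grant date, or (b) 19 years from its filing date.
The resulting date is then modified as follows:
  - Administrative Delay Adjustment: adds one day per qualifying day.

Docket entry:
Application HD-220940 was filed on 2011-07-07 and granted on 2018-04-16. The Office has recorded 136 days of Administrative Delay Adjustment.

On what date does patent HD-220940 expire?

(a) grant + 14 years → 16 April 2032.
(b) filing + 19 years → 7 July 2030.
Later of the two: 16 April 2032.
Administrative Delay Adjustment: +136 days → 30 August 2032.

August 30, 2032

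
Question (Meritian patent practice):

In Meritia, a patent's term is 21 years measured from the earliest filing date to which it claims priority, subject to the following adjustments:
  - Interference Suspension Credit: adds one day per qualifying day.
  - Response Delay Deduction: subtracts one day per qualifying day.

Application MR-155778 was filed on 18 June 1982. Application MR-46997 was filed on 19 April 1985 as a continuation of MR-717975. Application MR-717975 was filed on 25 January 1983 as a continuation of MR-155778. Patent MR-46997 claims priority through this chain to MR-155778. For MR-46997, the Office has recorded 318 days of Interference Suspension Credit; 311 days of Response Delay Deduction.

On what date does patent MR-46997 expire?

Earliest priority filing: 18 June 1982.
Base term: 18 June 1982 + 21 years → 18 June 2003.
Interference Suspension Credit: +318 days → 1 May 2004.
Response Delay Deduction: −311 days → 25 June 2003.

June 25, 2003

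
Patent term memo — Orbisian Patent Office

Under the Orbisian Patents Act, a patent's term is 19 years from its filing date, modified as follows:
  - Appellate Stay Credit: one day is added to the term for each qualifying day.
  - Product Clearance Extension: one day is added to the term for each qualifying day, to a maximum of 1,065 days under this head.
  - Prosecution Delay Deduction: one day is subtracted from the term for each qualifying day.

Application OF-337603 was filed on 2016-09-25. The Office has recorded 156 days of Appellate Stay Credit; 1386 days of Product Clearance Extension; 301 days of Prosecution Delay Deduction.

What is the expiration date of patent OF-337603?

April 2, 2038

Base term: filing date + 19 years → 25 September 2035.
Appellate Stay Credit: +156 days → 28 February 2036.
Product Clearance Extension: 1386 days claimed exceeds the 1065-day cap, so +1065 days → 28 January 2039.
Prosecution Delay Deduction: −301 days → 2 April 2038.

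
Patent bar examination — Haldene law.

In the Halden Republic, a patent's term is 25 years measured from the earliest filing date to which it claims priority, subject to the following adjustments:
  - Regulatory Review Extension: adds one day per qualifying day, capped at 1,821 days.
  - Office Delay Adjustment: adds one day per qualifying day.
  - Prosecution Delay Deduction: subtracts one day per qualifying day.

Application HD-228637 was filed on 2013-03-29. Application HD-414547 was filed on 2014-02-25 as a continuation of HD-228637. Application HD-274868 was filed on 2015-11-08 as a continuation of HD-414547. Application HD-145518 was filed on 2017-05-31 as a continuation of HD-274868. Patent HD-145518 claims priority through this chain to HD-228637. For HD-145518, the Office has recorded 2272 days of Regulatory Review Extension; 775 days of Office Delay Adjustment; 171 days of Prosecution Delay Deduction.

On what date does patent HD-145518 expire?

November 17, 2044

Earliest priority filing: 29 March 2013.
Base term: 29 March 2013 + 25 years → 29 March 2038.
Regulatory Review Extension: 2272 days claimed exceeds the 1821-day cap, so +1821 days → 24 March 2043.
Office Delay Adjustment: +775 days → 7 May 2045.
Prosecution Delay Deduction: −171 days → 17 November 2044.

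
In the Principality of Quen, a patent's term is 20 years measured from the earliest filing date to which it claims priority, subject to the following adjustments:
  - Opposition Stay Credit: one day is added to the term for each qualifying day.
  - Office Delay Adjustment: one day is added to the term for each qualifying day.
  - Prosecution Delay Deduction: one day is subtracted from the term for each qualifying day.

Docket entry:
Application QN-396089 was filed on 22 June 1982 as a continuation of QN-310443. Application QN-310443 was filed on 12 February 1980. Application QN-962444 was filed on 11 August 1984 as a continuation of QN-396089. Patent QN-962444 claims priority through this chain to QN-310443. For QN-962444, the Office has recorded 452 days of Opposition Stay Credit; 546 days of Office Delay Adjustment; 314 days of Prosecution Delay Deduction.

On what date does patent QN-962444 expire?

December 27, 2001

Earliest priority filing: 12 February 1980.
Base term: 12 February 1980 + 20 years → 12 February 2000.
Opposition Stay Credit: +452 days → 9 May 2001.
Office Delay Adjustment: +546 days → 6 November 2002.
Prosecution Delay Deduction: −314 days → 27 December 2001.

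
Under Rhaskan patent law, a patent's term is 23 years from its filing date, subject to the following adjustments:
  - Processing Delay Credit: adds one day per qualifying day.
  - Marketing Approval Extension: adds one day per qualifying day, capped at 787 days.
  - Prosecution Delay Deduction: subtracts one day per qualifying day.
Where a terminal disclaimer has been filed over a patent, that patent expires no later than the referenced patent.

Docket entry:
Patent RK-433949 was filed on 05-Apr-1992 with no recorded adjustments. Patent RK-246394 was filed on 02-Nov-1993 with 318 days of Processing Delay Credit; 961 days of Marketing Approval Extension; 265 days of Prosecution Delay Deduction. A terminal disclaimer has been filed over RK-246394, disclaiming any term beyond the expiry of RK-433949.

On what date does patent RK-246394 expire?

April 5, 2015

Natural term of RK-246394:
  Base: filing + 23 years → 2 November 2016.
  Processing Delay Credit: +318 days → 16 September 2017.
  Marketing Approval Extension: 961 days claimed exceeds the 787-day cap, so +787 days → 12 November 2019.
  Prosecution Delay Deduction: −265 days → 20 February 2019.
Expiry of referenced patent RK-433949:
  Base: filing + 23 years → 5 April 2015.
Terminal disclaimer: RK-246394 expires on the earlier of 20 February 2019 and 5 April 2015.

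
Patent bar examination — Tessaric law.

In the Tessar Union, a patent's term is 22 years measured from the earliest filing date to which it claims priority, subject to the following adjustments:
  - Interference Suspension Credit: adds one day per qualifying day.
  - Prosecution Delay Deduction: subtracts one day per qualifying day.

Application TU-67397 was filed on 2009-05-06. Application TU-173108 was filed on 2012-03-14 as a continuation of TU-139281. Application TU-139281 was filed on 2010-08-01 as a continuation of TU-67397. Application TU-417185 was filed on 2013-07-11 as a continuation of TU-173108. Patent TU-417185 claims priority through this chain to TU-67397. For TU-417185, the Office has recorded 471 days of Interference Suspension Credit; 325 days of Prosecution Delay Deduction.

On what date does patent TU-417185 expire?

Earliest priority filing: 6 May 2009.
Base term: 6 May 2009 + 22 years → 6 May 2031.
Interference Suspension Credit: +471 days → 19 August 2032.
Prosecution Delay Deduction: −325 days → 29 September 2031.

September 29, 2031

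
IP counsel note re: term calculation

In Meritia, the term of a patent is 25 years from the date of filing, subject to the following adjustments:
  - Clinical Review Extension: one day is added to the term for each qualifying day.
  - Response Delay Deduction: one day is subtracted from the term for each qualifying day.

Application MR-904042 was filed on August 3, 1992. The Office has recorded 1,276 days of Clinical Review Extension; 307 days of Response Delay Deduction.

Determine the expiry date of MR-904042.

March 29, 2020

Base term: filing date + 25 years → 3 August 2017.
Clinical Review Extension: +1276 days → 30 January 2021.
Response Delay Deduction: −307 days → 29 March 2020.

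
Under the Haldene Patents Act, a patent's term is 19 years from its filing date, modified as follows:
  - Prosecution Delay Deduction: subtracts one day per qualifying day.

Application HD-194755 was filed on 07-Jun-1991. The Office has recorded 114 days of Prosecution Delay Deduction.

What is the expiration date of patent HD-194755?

February 13, 2010

Base term: filing date + 19 years → 7 June 2010.
Prosecution Delay Deduction: −114 days → 13 February 2010.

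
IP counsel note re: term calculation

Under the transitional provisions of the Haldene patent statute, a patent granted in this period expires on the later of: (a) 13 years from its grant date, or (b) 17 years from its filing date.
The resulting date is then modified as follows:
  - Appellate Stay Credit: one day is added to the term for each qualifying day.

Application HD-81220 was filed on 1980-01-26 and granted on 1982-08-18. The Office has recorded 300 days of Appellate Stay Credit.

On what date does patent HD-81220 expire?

November 22, 1997

(a) grant + 13 years → 18 August 1995.
(b) filing + 17 years → 26 January 1997.
Later of the two: 26 January 1997.
Appellate Stay Credit: +300 days → 22 November 1997.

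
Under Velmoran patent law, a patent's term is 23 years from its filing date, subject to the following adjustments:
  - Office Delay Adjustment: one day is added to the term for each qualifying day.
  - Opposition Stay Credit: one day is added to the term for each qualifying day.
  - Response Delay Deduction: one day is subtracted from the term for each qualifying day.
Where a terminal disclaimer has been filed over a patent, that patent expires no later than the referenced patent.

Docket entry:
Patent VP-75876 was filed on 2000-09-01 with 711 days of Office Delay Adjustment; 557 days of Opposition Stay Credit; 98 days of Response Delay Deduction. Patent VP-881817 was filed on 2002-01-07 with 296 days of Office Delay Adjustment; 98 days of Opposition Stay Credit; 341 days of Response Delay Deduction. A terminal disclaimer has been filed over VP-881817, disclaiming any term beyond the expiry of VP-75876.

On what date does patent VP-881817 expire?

March 1, 2025

Natural term of VP-881817:
  Base: filing + 23 years → 7 January 2025.
  Office Delay Adjustment: +296 days → 30 October 2025.
  Opposition Stay Credit: +98 days → 5 February 2026.
  Response Delay Deduction: −341 days → 1 March 2025.
Expiry of referenced patent VP-75876:
  Base: filing + 23 years → 1 September 2023.
  Office Delay Adjustment: +711 days → 12 August 2025.
  Opposition Stay Credit: +557 days → 20 February 2027.
  Response Delay Deduction: −98 days → 14 November 2026.
Terminal disclaimer: VP-881817 expires on the earlier of 1 March 2025 and 14 November 2026.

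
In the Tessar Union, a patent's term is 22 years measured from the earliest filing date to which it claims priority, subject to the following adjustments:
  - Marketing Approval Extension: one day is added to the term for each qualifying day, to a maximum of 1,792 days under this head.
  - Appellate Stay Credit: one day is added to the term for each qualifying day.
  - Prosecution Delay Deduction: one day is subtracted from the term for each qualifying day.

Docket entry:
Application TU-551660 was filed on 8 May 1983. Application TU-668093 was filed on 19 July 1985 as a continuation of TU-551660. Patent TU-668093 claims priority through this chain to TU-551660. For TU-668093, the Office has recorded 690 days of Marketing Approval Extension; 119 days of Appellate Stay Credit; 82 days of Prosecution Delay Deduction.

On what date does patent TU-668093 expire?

2007-05-05

Earliest priority filing: 8 May 1983.
Base term: 8 May 1983 + 22 years → 8 May 2005.
Marketing Approval Extension: 690 days (within the 1792-day cap) → +690 days → 29 March 2007.
Appellate Stay Credit: +119 days → 26 July 2007.
Prosecution Delay Deduction: −82 days → 5 May 2007.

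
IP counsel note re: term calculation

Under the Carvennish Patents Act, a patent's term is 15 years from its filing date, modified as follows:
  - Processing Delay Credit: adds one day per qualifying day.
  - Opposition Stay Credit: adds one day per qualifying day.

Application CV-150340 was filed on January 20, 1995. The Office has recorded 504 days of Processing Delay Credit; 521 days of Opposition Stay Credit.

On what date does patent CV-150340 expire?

Base term: filing date + 15 years → 20 January 2010.
Processing Delay Credit: +504 days → 8 June 2011.
Opposition Stay Credit: +521 days → 10 November 2012.

November 10, 2012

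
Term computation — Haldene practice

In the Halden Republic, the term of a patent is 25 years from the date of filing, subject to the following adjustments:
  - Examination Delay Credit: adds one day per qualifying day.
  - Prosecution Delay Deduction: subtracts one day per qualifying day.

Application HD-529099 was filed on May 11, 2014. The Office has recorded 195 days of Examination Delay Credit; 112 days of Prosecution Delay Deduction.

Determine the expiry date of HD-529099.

Base term: filing date + 25 years → 11 May 2039.
Examination Delay Credit: +195 days → 22 November 2039.
Prosecution Delay Deduction: −112 days → 2 August 2039.

August 2, 2039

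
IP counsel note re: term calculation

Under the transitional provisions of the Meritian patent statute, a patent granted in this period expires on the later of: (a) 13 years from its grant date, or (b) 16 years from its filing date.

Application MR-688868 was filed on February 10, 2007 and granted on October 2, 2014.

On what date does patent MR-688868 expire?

(a) grant + 13 years → 2 October 2027.
(b) filing + 16 years → 10 February 2023.
Later of the two: 2 October 2027.

2027-10-02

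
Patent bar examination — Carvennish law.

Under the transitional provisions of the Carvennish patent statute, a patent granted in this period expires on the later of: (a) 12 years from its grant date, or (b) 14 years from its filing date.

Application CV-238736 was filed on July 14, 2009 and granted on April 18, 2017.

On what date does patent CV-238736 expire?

2029-04-18

(a) grant + 12 years → 18 April 2029.
(b) filing + 14 years → 14 July 2023.
Later of the two: 18 April 2029.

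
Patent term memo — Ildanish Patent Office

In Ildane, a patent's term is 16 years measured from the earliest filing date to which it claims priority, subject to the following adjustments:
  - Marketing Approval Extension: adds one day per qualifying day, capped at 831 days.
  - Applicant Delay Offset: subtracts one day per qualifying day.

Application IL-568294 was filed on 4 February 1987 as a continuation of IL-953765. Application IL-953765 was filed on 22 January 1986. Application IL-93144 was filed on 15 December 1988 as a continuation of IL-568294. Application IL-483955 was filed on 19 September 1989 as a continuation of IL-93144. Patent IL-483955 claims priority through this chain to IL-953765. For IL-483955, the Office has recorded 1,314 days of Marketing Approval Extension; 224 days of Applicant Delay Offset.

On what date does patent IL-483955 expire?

2003-09-21

Earliest priority filing: 22 January 1986.
Base term: 22 January 1986 + 16 years → 22 January 2002.
Marketing Approval Extension: 1314 days claimed exceeds the 831-day cap, so +831 days → 2 May 2004.
Applicant Delay Offset: −224 days → 21 September 2003.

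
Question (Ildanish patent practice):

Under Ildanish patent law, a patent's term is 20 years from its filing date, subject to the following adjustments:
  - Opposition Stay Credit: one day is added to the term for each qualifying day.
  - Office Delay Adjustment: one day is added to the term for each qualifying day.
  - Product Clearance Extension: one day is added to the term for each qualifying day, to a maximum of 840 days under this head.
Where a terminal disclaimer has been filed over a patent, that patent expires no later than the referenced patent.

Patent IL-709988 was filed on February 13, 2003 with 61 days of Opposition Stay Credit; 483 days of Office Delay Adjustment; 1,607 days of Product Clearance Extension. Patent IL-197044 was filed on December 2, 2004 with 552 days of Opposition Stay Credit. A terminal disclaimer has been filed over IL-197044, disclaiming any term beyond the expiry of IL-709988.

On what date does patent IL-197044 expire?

2026-06-07

Natural term of IL-197044:
  Base: filing + 20 years → 2 December 2024.
  Opposition Stay Credit: +552 days → 7 June 2026.
Expiry of referenced patent IL-709988:
  Base: filing + 20 years → 13 February 2023.
  Opposition Stay Credit: +61 days → 15 April 2023.
  Office Delay Adjustment: +483 days → 10 August 2024.
  Product Clearance Extension: 1607 days claimed exceeds the 840-day cap, so +840 days → 28 November 2026.
Terminal disclaimer: IL-197044 expires on the earlier of 7 June 2026 and 28 November 2026.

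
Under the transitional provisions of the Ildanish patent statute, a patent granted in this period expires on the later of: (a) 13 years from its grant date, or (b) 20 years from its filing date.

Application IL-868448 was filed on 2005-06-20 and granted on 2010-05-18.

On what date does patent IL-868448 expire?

June 20, 2025

(a) grant + 13 years → 18 May 2023.
(b) filing + 20 years → 20 June 2025.
Later of the two: 20 June 2025.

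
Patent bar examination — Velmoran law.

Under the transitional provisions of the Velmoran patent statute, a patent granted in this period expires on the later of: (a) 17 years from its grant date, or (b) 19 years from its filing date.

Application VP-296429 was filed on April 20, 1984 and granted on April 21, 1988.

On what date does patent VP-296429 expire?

(a) grant + 17 years → 21 April 2005.
(b) filing + 19 years → 20 April 2003.
Later of the two: 21 April 2005.

2005-04-21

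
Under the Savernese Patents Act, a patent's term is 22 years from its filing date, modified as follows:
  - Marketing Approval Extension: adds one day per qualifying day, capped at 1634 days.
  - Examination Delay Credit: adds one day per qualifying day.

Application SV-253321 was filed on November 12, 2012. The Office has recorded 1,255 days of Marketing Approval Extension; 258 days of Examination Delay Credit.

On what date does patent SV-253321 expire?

Base term: filing date + 22 years → 12 November 2034.
Marketing Approval Extension: 1255 days (within the 1634-day cap) → +1255 days → 20 April 2038.
Examination Delay Credit: +258 days → 3 January 2039.

2039-01-03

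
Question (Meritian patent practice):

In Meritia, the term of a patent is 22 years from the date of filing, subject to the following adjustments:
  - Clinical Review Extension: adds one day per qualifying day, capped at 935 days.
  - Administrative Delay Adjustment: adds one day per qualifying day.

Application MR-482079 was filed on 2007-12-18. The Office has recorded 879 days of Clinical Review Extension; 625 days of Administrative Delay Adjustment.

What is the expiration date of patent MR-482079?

January 30, 2034

Base term: filing date + 22 years → 18 December 2029.
Clinical Review Extension: 879 days (within the 935-day cap) → +879 days → 15 May 2032.
Administrative Delay Adjustment: +625 days → 30 January 2034.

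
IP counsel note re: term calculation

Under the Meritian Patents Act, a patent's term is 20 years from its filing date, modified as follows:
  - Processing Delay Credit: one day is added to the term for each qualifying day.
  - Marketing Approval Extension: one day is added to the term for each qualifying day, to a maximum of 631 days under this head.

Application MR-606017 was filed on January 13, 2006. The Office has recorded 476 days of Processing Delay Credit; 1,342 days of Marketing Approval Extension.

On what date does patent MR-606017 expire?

2029-01-24

Base term: filing date + 20 years → 13 January 2026.
Processing Delay Credit: +476 days → 4 May 2027.
Marketing Approval Extension: 1342 days claimed exceeds the 631-day cap, so +631 days → 24 January 2029.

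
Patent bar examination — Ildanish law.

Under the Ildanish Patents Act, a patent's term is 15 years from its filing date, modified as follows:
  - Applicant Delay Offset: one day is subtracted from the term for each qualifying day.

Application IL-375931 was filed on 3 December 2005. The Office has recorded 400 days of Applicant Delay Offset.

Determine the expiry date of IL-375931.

October 30, 2019

Base term: filing date + 15 years → 3 December 2020.
Applicant Delay Offset: −400 days → 30 October 2019.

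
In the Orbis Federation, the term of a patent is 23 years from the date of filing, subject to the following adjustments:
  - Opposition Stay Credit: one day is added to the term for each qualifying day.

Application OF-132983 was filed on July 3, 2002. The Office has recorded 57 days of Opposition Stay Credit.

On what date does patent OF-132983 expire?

Base term: filing date + 23 years → 3 July 2025.
Opposition Stay Credit: +57 days → 29 August 2025.

2025-08-29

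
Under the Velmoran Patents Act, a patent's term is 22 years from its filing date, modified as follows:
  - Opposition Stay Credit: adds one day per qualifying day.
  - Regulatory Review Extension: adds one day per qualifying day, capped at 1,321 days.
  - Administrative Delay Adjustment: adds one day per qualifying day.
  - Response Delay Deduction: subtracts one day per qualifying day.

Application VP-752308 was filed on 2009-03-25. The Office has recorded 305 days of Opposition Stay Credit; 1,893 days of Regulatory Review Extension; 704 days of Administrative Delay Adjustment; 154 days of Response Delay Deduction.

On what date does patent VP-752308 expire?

March 9, 2037

Base term: filing date + 22 years → 25 March 2031.
Opposition Stay Credit: +305 days → 24 January 2032.
Regulatory Review Extension: 1893 days claimed exceeds the 1321-day cap, so +1321 days → 6 September 2035.
Administrative Delay Adjustment: +704 days → 10 August 2037.
Response Delay Deduction: −154 days → 9 March 2037.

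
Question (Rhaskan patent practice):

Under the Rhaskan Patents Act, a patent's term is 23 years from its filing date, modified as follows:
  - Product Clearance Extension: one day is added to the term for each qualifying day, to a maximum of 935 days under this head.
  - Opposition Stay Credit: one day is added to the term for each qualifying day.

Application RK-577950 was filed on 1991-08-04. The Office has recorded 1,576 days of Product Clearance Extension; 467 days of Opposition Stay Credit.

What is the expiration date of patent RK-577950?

Base term: filing date + 23 years → 4 August 2014.
Product Clearance Extension: 1576 days claimed exceeds the 935-day cap, so +935 days → 24 February 2017.
Opposition Stay Credit: +467 days → 6 June 2018.

2018-06-06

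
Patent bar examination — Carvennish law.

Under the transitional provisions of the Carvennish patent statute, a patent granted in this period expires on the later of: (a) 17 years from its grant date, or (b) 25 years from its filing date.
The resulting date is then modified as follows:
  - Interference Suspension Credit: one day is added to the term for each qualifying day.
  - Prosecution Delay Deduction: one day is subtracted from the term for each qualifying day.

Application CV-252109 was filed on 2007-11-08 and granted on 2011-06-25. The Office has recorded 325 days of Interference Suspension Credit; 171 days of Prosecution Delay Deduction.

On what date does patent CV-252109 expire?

(a) grant + 17 years → 25 June 2028.
(b) filing + 25 years → 8 November 2032.
Later of the two: 8 November 2032.
Interference Suspension Credit: +325 days → 29 September 2033.
Prosecution Delay Deduction: −171 days → 11 April 2033.

2033-04-11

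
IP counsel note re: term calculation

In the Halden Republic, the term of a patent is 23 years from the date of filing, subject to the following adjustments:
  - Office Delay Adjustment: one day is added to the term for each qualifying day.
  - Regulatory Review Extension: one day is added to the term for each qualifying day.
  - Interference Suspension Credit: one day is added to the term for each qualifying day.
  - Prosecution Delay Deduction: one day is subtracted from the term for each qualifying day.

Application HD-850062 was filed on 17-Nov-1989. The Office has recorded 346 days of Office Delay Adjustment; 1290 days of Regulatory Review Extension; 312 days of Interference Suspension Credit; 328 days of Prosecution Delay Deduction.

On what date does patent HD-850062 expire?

2017-04-25

Base term: filing date + 23 years → 17 November 2012.
Office Delay Adjustment: +346 days → 29 October 2013.
Regulatory Review Extension: +1290 days → 11 May 2017.
Interference Suspension Credit: +312 days → 19 March 2018.
Prosecution Delay Deduction: −328 days → 25 April 2017.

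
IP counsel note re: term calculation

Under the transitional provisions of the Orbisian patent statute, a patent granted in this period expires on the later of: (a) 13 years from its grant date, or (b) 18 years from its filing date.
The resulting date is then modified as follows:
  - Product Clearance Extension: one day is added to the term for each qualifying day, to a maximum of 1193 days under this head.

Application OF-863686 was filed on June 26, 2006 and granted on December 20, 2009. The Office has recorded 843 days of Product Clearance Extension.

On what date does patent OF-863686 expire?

(a) grant + 13 years → 20 December 2022.
(b) filing + 18 years → 26 June 2024.
Later of the two: 26 June 2024.
Product Clearance Extension: 843 days (within the 1193-day cap) → +843 days → 17 October 2026.

October 17, 2026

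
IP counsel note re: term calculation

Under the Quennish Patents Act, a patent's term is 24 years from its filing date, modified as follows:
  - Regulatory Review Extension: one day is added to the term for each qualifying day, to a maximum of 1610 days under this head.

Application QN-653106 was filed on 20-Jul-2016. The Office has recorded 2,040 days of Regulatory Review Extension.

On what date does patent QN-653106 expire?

December 16, 2044

Base term: filing date + 24 years → 20 July 2040.
Regulatory Review Extension: 2040 days claimed exceeds the 1610-day cap, so +1610 days → 16 December 2044.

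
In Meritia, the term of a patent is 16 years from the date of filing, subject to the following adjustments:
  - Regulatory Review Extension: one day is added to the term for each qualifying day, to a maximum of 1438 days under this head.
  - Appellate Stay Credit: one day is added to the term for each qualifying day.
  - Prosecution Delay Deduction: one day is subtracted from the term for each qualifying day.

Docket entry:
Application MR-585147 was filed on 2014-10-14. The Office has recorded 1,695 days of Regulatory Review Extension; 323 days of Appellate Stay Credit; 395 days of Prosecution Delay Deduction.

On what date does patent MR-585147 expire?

Base term: filing date + 16 years → 14 October 2030.
Regulatory Review Extension: 1695 days claimed exceeds the 1438-day cap, so +1438 days → 21 September 2034.
Appellate Stay Credit: +323 days → 10 August 2035.
Prosecution Delay Deduction: −395 days → 11 July 2034.

2034-07-11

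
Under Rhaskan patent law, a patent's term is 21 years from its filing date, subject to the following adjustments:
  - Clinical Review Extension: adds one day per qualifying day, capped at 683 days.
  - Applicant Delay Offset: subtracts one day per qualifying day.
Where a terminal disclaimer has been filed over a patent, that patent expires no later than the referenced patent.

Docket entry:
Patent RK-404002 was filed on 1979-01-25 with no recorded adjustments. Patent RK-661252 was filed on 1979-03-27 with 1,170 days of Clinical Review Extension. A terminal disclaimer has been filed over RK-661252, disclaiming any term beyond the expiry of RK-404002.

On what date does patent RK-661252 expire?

Natural term of RK-661252:
  Base: filing + 21 years → 27 March 2000.
  Clinical Review Extension: 1170 days claimed exceeds the 683-day cap, so +683 days → 8 February 2002.
Expiry of referenced patent RK-404002:
  Base: filing + 21 years → 25 January 2000.
Terminal disclaimer: RK-661252 expires on the earlier of 8 February 2002 and 25 January 2000.

January 25, 2000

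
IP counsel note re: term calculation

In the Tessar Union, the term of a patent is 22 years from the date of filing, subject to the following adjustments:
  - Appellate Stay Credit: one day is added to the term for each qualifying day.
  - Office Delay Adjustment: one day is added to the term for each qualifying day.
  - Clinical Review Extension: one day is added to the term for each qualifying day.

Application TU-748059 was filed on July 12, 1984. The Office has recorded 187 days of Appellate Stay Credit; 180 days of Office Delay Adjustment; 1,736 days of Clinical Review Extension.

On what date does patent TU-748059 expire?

Base term: filing date + 22 years → 12 July 2006.
Appellate Stay Credit: +187 days → 15 January 2007.
Office Delay Adjustment: +180 days → 14 July 2007.
Clinical Review Extension: +1736 days → 14 April 2012.

April 14, 2012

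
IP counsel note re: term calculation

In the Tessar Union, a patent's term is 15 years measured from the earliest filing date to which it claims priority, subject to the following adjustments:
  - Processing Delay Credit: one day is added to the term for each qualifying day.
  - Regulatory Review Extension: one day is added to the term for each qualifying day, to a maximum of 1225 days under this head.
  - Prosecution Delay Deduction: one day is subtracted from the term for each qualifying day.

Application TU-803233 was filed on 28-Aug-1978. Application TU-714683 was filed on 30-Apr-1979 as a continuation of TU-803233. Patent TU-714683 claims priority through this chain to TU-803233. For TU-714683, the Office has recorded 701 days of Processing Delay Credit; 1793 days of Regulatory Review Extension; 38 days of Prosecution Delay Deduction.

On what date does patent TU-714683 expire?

Earliest priority filing: 28 August 1978.
Base term: 28 August 1978 + 15 years → 28 August 1993.
Processing Delay Credit: +701 days → 30 July 1995.
Regulatory Review Extension: 1793 days claimed exceeds the 1225-day cap, so +1225 days → 6 December 1998.
Prosecution Delay Deduction: −38 days → 29 October 1998.

1998-10-29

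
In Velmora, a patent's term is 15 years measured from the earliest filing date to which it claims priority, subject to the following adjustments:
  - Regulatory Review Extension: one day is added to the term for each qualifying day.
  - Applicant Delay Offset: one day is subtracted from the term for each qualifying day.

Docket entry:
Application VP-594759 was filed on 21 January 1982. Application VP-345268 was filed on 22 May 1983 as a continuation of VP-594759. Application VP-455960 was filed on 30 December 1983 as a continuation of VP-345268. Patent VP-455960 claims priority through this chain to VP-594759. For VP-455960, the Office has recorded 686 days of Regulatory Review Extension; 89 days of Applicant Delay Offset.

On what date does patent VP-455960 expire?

September 10, 1998

Earliest priority filing: 21 January 1982.
Base term: 21 January 1982 + 15 years → 21 January 1997.
Regulatory Review Extension: +686 days → 8 December 1998.
Applicant Delay Offset: −89 days → 10 September 1998.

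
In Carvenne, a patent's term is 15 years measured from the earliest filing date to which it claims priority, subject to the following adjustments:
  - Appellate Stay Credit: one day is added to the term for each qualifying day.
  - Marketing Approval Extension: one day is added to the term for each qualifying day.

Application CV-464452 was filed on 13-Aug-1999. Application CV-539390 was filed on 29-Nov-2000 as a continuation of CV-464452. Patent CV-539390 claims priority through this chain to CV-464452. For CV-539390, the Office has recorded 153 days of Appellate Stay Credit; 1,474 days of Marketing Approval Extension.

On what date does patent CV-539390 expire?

January 26, 2019

Earliest priority filing: 13 August 1999.
Base term: 13 August 1999 + 15 years → 13 August 2014.
Appellate Stay Credit: +153 days → 13 January 2015.
Marketing Approval Extension: +1474 days → 26 January 2019.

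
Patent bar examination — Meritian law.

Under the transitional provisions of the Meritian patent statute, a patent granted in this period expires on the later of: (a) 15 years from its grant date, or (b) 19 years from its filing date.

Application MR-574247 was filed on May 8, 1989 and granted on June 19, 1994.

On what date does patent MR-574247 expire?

June 19, 2009

(a) grant + 15 years → 19 June 2009.
(b) filing + 19 years → 8 May 2008.
Later of the two: 19 June 2009.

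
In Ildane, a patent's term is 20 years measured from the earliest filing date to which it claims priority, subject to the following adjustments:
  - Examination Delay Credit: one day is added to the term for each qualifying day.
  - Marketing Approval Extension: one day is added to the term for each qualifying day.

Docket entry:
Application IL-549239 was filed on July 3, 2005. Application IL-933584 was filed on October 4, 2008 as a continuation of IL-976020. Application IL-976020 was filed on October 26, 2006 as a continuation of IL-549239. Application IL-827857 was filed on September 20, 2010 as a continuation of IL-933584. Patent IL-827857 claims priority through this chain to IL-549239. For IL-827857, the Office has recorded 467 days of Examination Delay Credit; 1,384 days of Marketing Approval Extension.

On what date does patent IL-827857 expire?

Earliest priority filing: 3 July 2005.
Base term: 3 July 2005 + 20 years → 3 July 2025.
Examination Delay Credit: +467 days → 13 October 2026.
Marketing Approval Extension: +1384 days → 28 July 2030.

2030-07-28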